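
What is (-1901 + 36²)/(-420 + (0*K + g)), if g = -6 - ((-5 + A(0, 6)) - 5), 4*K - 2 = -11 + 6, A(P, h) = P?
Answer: 605/416 ≈ 1.4543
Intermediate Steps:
K = -¾ (K = ½ + (-11 + 6)/4 = ½ + (¼)*(-5) = ½ - 5/4 = -¾ ≈ -0.75000)
g = 4 (g = -6 - ((-5 + 0) - 5) = -6 - (-5 - 5) = -6 - 1*(-10) = -6 + 10 = 4)
(-1901 + 36²)/(-420 + (0*K + g)) = (-1901 + 36²)/(-420 + (0*(-¾) + 4)) = (-1901 + 1296)/(-420 + (0 + 4)) = -605/(-420 + 4) = -605/(-416) = -605*(-1/416) = 605/416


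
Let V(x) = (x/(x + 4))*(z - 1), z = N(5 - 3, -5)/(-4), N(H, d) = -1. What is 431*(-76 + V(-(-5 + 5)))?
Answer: -32756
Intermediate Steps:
z = 1/4 (z = -1/(-4) = -1*(-1/4) = 1/4 ≈ 0.25000)
V(x) = -3*x/(4*(4 + x)) (V(x) = (x/(x + 4))*(1/4 - 1) = (x/(4 + x))*(-3/4) = -3*x/(4*(4 + x)))
431*(-76 + V(-(-5 + 5))) = 431*(-76 - 3*(-(-5 + 5))/(16 + 4*(-(-5 + 5)))) = 431*(-76 - 3*(-1*0)/(16 + 4*(-1*0))) = 431*(-76 - 3*0/(16 + 4*0)) = 431*(-76 - 3*0/(16 + 0)) = 431*(-76 - 3*0/16) = 431*(-76 - 3*0*1/16) = 431*(-76 + 0) = 431*(-76) = -32756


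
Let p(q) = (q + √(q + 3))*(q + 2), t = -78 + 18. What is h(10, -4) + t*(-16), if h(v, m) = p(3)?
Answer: 975 + 5*√6 ≈ 987.25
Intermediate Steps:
t = -60
p(q) = (2 + q)*(q + √(3 + q)) (p(q) = (q + √(3 + q))*(2 + q) = (2 + q)*(q + √(3 + q)))
h(v, m) = 15 + 5*√6 (h(v, m) = 3² + 2*3 + 2*√(3 + 3) + 3*√(3 + 3) = 9 + 6 + 2*√6 + 3*√6 = 15 + 5*√6)
h(10, -4) + t*(-16) = (15 + 5*√6) - 60*(-16) = (15 + 5*√6) + 960 = 975 + 5*√6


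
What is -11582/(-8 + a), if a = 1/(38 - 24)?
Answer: 162148/111 ≈ 1460.8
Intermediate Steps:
a = 1/14 ≈ 0.071429
-11582/(-8 + a) = -11582/(-8 + 1/14) = -11582/(-111/14) = -11582*(-14/111) = 162148/111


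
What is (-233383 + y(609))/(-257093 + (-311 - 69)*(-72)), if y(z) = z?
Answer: 232774/229733 ≈ 1.0132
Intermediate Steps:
(-233383 + y(609))/(-257093 + (-311 - 69)*(-72)) = (-233383 + 609)/(-257093 + (-311 - 69)*(-72)) = -232774/(-257093 - 380*(-72)) = -232774/(-257093 + 27360) = -232774/(-229733) = -232774*(-1/229733) = 232774/229733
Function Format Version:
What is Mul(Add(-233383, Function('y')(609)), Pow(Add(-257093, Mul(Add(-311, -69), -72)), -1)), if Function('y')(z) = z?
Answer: Rational(232774, 229733) ≈ 1.0132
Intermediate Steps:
Mul(Add(-233383, Function('y')(609)), Pow(Add(-257093, Mul(Add(-311, -69), -72)), -1)) = Mul(Add(-233383, 609), Pow(Add(-257093, Mul(Add(-311, -69), -72)), -1)) = Mul(-232774, Pow(Add(-257093, Mul(-380, -72)), -1)) = Mul(-232774, Pow(Add(-257093, 27360), -1)) = Mul(-232774, Pow(-229733, -1)) = Mul(-232774, Rational(-1, 229733)) = Rational(232774, 229733)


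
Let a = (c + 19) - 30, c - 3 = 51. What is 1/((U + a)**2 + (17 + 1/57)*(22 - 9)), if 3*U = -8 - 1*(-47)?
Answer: 57/191362 ≈ 0.00029786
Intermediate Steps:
c = 54 (c = 3 + 51 = 54)
U = 13 (U = (-8 - 1*(-47))/3 = (-8 + 47)/3 = (1/3)*39 = 13)
a = 43 (a = (54 + 19) - 30 = 73 - 30 = 43)
1/((U + a)**2 + (17 + 1/57)*(22 - 9)) = 1/((13 + 43)**2 + (17 + 1/57)*(22 - 9)) = 1/(56**2 + (17 + 1/57)*13) = 1/(3136 + (970/57)*13) = 1/(3136 + 12610/57) = 1/(191362/57) = 57/191362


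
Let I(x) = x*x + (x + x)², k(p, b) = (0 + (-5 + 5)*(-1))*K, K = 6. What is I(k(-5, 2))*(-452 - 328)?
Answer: 0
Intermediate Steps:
k(p, b) = 0 (k(p, b) = (0 + (-5 + 5)*(-1))*6 = (0 + 0*(-1))*6 = (0 + 0)*6 = 0*6 = 0)
I(x) = 5*x² (I(x) = x² + (2*x)² = x² + 4*x² = 5*x²)
I(k(-5, 2))*(-452 - 328) = (5*0²)*(-452 - 328) = (5*0)*(-780) = 0*(-780) = 0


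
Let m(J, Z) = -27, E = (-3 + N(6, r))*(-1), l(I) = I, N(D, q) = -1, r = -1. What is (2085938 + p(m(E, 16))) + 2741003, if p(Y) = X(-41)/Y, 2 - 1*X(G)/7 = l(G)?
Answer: 130327106/27 ≈ 4.8269e+6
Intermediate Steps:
X(G) = 14 - 7*G
E = 4 (E = (-3 - 1)*(-1) = -4*(-1) = 4)
p(Y) = 301/Y (p(Y) = (14 - 7*(-41))/Y = (14 + 287)/Y = 301/Y)
(2085938 + p(m(E, 16))) + 2741003 = (2085938 + 301/(-27)) + 2741003 = (2085938 + 301*(-1/27)) + 2741003 = (2085938 - 301/27) + 2741003 = 56320025/27 + 2741003 = 130327106/27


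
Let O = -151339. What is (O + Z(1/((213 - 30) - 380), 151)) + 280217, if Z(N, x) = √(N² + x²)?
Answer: 128878 + √884884010/197 ≈ 1.2903e+5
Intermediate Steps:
(O + Z(1/((213 - 30) - 380), 151)) + 280217 = (-151339 + √((1/((213 - 30) - 380))² + 151²)) + 280217 = (-151339 + √((1/(183 - 380))² + 22801)) + 280217 = (-151339 + √((1/(-197))² + 22801)) + 280217 = (-151339 + √((-1/197)² + 22801)) + 280217 = (-151339 + √(1/38809 + 22801)) + 280217 = (-151339 + √(884884010/38809)) + 280217 = (-151339 + √884884010/197) + 280217 = 128878 + √884884010/197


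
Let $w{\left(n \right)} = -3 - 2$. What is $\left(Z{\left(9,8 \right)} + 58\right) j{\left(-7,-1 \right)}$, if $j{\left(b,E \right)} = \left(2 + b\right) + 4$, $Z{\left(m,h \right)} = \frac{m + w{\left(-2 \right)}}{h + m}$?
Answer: $- \frac{990}{17} \approx -58.235$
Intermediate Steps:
$w{\left(n \right)} = -5$ ($w{\left(n \right)} = -3 - 2 = -5$)
$Z{\left(m,h \right)} = \frac{-5 + m}{h + m}$ ($Z{\left(m,h \right)} = \frac{m - 5}{h + m} = \frac{-5 + m}{h + m}$)
$j{\left(b,E \right)} = 6 + b$
$\left(Z{\left(9,8 \right)} + 58\right) j{\left(-7,-1 \right)} = \left(\frac{-5 + 9}{8 + 9} + 58\right) \left(6 - 7\right) = \left(\frac{1}{17} \cdot 4 + 58\right) \left(-1\right) = \left(\frac{4}{17} + 58\right) \left(-1\right) = \frac{990}{17} \left(-1\right) = - \frac{990}{17}$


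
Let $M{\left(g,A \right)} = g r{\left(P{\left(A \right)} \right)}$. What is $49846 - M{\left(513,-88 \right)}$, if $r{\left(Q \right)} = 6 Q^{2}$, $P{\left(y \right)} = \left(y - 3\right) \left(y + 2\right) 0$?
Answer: $49846$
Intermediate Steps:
$P{\left(y \right)} = 0$ ($P{\left(y \right)} = \left(-3 + y\right) \left(2 + y\right) 0 = 0$)
$M{\left(g,A \right)} = 0$ ($M{\left(g,A \right)} = g 6 \cdot 0^{2} = g 6 \cdot 0 = g 0 = 0$)
$49846 - M{\left(513,-88 \right)} = 49846 - 0 = 49846 + 0 = 49846$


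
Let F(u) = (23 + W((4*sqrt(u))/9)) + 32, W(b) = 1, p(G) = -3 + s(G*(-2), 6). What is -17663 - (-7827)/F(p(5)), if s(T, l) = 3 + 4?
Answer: -981301/56 ≈ -17523.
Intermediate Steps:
s(T, l) = 7
p(G) = 4 (p(G) = -3 + 7 = 4)
F(u) = 56 (F(u) = (23 + 1) + 32 = 24 + 32 = 56)
-17663 - (-7827)/F(p(5)) = -17663 - (-7827)/56 = -17663 - 1*(-7827/56) = -17663 + 7827/56 = -981301/56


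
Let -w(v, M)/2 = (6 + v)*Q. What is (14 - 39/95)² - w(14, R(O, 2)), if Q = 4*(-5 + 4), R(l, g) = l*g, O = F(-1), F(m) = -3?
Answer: 222681/9025 ≈ 24.674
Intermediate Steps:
O = -3
R(l, g) = g*l
Q = -4 (Q = 4*(-1) = -4)
w(v, M) = 48 + 8*v (w(v, M) = -2*(6 + v)*(-4) = -2*(-24 - 4*v) = 48 + 8*v)
(14 - 39/95)² - w(14, R(O, 2)) = (14 - 39/95)² - (48 + 8*14) = (14 - 39*1/95)² - (48 + 112) = (14 - 39/95)² - 1*160 = (1291/95)² - 160 = 1666681/9025 - 160 = 222681/9025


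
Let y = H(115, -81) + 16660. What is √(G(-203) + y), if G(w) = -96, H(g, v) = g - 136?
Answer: √16543 ≈ 128.62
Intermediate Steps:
H(g, v) = -136 + g
y = 16639 (y = (-136 + 115) + 16660 = -21 + 16660 = 16639)
√(G(-203) + y) = √(-96 + 16639) = √16543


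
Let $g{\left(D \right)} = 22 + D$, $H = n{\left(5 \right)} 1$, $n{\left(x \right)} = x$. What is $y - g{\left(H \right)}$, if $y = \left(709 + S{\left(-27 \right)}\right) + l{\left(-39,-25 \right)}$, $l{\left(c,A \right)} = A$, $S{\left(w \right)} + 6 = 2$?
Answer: $653$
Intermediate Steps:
$S{\left(w \right)} = -4$ ($S{\left(w \right)} = -6 + 2 = -4$)
$H = 5$ ($H = 5 \cdot 1 = 5$)
$y = 680$ ($y = \left(709 - 4\right) - 25 = 705 - 25 = 680$)
$y - g{\left(H \right)} = 680 - \left(22 + 5\right) = 680 - 27 = 653$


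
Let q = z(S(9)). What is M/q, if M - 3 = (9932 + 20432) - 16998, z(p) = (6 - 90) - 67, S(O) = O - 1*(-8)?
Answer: -13369/151 ≈ -88.536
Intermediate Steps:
S(O) = 8 + O (S(O) = O + 8 = 8 + O)
z(p) = -151 (z(p) = -84 - 67 = -151)
M = 13369 (M = 3 + ((9932 + 20432) - 16998) = 3 + (30364 - 16998) = 3 + 13366 = 13369)
q = -151
M/q = 13369/(-151) = 13369*(-1/151) = -13369/151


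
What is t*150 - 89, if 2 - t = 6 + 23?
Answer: -4139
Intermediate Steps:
t = -27 (t = 2 - (6 + 23) = 2 - 1*29 = 2 - 29 = -27)
t*150 - 89 = -27*150 - 89 = -4050 - 89 = -4139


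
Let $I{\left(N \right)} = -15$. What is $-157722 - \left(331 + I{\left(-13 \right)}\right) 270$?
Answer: $-243042$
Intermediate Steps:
$-157722 - \left(331 + I{\left(-13 \right)}\right) 270 = -157722 - \left(331 - 15\right) 270 = -157722 - 316 \cdot 270 = -157722 - 85320 = -243042$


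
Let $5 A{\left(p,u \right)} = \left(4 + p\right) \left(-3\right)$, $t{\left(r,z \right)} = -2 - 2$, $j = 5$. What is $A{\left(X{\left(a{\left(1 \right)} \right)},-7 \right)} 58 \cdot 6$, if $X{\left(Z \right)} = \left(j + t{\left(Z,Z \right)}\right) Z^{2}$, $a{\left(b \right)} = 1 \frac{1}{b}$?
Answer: $-1044$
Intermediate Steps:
$t{\left(r,z \right)} = -4$ ($t{\left(r,z \right)} = -2 - 2 = -4$)
$a{\left(b \right)} = \frac{1}{b}$
$X{\left(Z \right)} = Z^{2}$ ($X{\left(Z \right)} = \left(5 - 4\right) Z^{2} = 1 Z^{2} = Z^{2}$)
$A{\left(p,u \right)} = - \frac{12}{5} - \frac{3 p}{5}$ ($A{\left(p,u \right)} = \frac{\left(4 + p\right) \left(-3\right)}{5} = \frac{-12 - 3 p}{5} = - \frac{12}{5} - \frac{3 p}{5}$)
$A{\left(X{\left(a{\left(1 \right)} \right)},-7 \right)} 58 \cdot 6 = \left(- \frac{12}{5} - \frac{3 \left(1^{-1}\right)^{2}}{5}\right) 58 \cdot 6 = \left(- \frac{12}{5} - \frac{3 \cdot 1^{2}}{5}\right) 58 \cdot 6 = \left(- \frac{12}{5} - \frac{3}{5}\right) 58 \cdot 6 = \left(-3\right) 58 \cdot 6 = \left(-174\right) 6 = -1044$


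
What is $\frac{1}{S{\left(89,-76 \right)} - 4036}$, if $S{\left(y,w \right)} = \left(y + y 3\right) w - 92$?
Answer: $- \frac{1}{31184} \approx -3.2068 \cdot 10^{-5}$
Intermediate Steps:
$S{\left(y,w \right)} = -92 + 4 w y$ ($S{\left(y,w \right)} = \left(y + 3 y\right) w - 92 = 4 y w - 92 = 4 w y - 92 = -92 + 4 w y$)
$\frac{1}{S{\left(89,-76 \right)} - 4036} = \frac{1}{\left(-92 + 4 \left(-76\right) 89\right) - 4036} = \frac{1}{\left(-92 - 27056\right) - 4036} = \frac{1}{-27148 - 4036} = \frac{1}{-31184} = - \frac{1}{31184}$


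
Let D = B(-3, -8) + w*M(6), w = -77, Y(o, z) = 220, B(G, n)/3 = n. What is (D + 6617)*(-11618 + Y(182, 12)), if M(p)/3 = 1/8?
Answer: -299271587/4 ≈ -7.4818e+7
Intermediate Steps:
B(G, n) = 3*n
M(p) = 3/8
D = -423/8 (D = 3*(-8) - 77*3/8 = -24 - 231/8 = -423/8 ≈ -52.875)
(D + 6617)*(-11618 + Y(182, 12)) = (-423/8 + 6617)*(-11618 + 220) = (52513/8)*(-11398) = -299271587/4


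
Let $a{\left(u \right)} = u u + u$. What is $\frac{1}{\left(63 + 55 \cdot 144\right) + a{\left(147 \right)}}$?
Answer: $\frac{1}{29739} \approx 3.3626 \cdot 10^{-5}$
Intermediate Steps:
$a{\left(u \right)} = u + u^{2}$ ($a{\left(u \right)} = u^{2} + u = u + u^{2}$)
$\frac{1}{\left(63 + 55 \cdot 144\right) + a{\left(147 \right)}} = \frac{1}{\left(63 + 55 \cdot 144\right) + 147 \left(1 + 147\right)} = \frac{1}{\left(63 + 7920\right) + 147 \cdot 148} = \frac{1}{7983 + 21756} = \frac{1}{29739}$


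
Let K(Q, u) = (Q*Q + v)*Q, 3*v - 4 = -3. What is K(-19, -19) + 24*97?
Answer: -13612/3 ≈ -4537.3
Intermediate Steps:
v = 1/3 (v = 4/3 + (1/3)*(-3) = 4/3 - 1 = 1/3 ≈ 0.33333)
K(Q, u) = Q*(1/3 + Q**2) (K(Q, u) = (Q*Q + 1/3)*Q = (Q**2 + 1/3)*Q = (1/3 + Q**2)*Q = Q*(1/3 + Q**2))
K(-19, -19) + 24*97 = ((-19)**3 + (1/3)*(-19)) + 24*97 = (-6859 - 19/3) + 2328 = -20596/3 + 2328 = -13612/3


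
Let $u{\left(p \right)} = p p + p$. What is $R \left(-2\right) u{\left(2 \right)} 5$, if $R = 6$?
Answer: $-360$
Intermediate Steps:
$u{\left(p \right)} = p + p^{2}$ ($u{\left(p \right)} = p^{2} + p = p + p^{2}$)
$R \left(-2\right) u{\left(2 \right)} 5 = 6 \left(-2\right) 2 \left(1 + 2\right) 5 = - 12 \cdot 2 \cdot 3 \cdot 5 = \left(-12\right) 6 \cdot 5 = \left(-72\right) 5 = -360$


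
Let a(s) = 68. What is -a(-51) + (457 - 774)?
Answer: -385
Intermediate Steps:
-a(-51) + (457 - 774) = -1*68 + (457 - 774) = -68 - 317 = -385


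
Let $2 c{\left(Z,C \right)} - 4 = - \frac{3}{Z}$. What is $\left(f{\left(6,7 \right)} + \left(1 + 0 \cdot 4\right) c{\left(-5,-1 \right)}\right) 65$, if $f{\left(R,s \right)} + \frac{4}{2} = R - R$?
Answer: $\frac{39}{2} \approx 19.5$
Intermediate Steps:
$f{\left(R,s \right)} = -2$ ($f{\left(R,s \right)} = -2 + \left(R - R\right) = -2 + 0 = -2$)
$c{\left(Z,C \right)} = 2 - \frac{3}{2 Z}$ ($c{\left(Z,C \right)} = 2 + \frac{\left(-3\right) \frac{1}{Z}}{2} = 2 - \frac{3}{2 Z}$)
$\left(f{\left(6,7 \right)} + \left(1 + 0 \cdot 4\right) c{\left(-5,-1 \right)}\right) 65 = \left(-2 + \left(1 + 0 \cdot 4\right) \left(2 - \frac{3}{2 \left(-5\right)}\right)\right) 65 = \left(-2 + \left(1 + 0\right) \left(2 - - \frac{3}{10}\right)\right) 65 = \left(-2 + 1 \left(2 + \frac{3}{10}\right)\right) 65 = \left(-2 + 1 \cdot \frac{23}{10}\right) 65 = \left(-2 + \frac{23}{10}\right) 65 = \frac{3}{10} \cdot 65 = \frac{39}{2}$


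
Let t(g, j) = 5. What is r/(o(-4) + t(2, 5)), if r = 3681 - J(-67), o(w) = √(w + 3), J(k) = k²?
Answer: -2020/13 + 404*I/13 ≈ -155.38 + 31.077*I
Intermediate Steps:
o(w) = √(3 + w)
r = -808 (r = 3681 - 1*(-67)² = 3681 - 1*4489 = 3681 - 4489 = -808)
r/(o(-4) + t(2, 5)) = -808/(√(3 - 4) + 5) = -808/(√(-1) + 5) = -808/(I + 5) = -808/(5 + I) = ((5 - I)/26)*(-808) = -404*(5 - I)/13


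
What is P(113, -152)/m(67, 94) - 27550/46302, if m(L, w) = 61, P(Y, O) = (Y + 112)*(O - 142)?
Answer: -1532278925/1412211 ≈ -1085.0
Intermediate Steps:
P(Y, O) = (-142 + O)*(112 + Y) (P(Y, O) = (112 + Y)*(-142 + O) = (-142 + O)*(112 + Y))
P(113, -152)/m(67, 94) - 27550/46302 = (-15904 - 142*113 + 112*(-152) - 152*113)/61 - 27550/46302 = (-15904 - 16046 - 17024 - 17176)*(1/61) - 27550*1/46302 = -66150*1/61 - 13775/23151 = -66150/61 - 13775/23151 = -1532278925/1412211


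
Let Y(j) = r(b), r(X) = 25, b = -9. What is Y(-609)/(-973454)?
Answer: -25/973454 ≈ -2.5682e-5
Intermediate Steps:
Y(j) = 25
Y(-609)/(-973454) = 25/(-973454) = 25*(-1/973454) = -25/973454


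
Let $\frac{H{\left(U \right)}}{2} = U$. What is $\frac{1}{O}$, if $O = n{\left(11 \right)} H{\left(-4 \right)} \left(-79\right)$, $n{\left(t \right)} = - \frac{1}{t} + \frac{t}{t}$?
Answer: $\frac{11}{6320} \approx 0.0017405$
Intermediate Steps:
$H{\left(U \right)} = 2 U$
$n{\left(t \right)} = 1 - \frac{1}{t}$ ($n{\left(t \right)} = - \frac{1}{t} + 1 = 1 - \frac{1}{t}$)
$O = \frac{6320}{11}$ ($O = \frac{-1 + 11}{11} \cdot 2 \left(-4\right) \left(-79\right) = \frac{1}{11} \cdot 10 \left(-8\right) \left(-79\right) = \frac{10}{11} \left(-8\right) \left(-79\right) = \left(- \frac{80}{11}\right) \left(-79\right) = \frac{6320}{11} \approx 574.54$)
$\frac{1}{O} = \frac{1}{\frac{6320}{11}} = \frac{11}{6320}$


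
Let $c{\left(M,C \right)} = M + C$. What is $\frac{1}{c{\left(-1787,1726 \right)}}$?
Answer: $- \frac{1}{61} \approx -0.016393$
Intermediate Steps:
$c{\left(M,C \right)} = C + M$
$\frac{1}{c{\left(-1787,1726 \right)}} = \frac{1}{1726 - 1787} = \frac{1}{-61} = - \frac{1}{61}$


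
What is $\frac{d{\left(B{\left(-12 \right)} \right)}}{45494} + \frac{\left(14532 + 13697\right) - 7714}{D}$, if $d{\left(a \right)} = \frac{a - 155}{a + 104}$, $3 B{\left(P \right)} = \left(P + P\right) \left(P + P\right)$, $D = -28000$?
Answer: $- \frac{93330591}{127383200} \approx -0.73268$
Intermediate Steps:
$B{\left(P \right)} = \frac{4 P^{2}}{3}$ ($B{\left(P \right)} = \frac{\left(P + P\right) \left(P + P\right)}{3} = \frac{2 P 2 P}{3} = \frac{4 P^{2}}{3}$)
$d{\left(a \right)} = \frac{-155 + a}{104 + a}$
$\frac{d{\left(B{\left(-12 \right)} \right)}}{45494} + \frac{\left(14532 + 13697\right) - 7714}{D} = \frac{\frac{1}{104 + \frac{4 \left(-12\right)^{2}}{3}} \left(-155 + \frac{4 \left(-12\right)^{2}}{3}\right)}{45494} + \frac{\left(14532 + 13697\right) - 7714}{-28000} = \frac{-155 + \frac{4}{3} \cdot 144}{104 + \frac{4}{3} \cdot 144} \cdot \frac{1}{45494} + \left(28229 - 7714\right) \left(- \frac{1}{28000}\right) = \frac{-155 + 192}{104 + 192} \cdot \frac{1}{45494} + 20515 \left(- \frac{1}{28000}\right) = \frac{1}{296} \cdot 37 \cdot \frac{1}{45494} - \frac{4103}{5600} = \frac{1}{8} \cdot \frac{1}{45494} - \frac{4103}{5600} = \frac{1}{363952} - \frac{4103}{5600} = - \frac{93330591}{127383200}$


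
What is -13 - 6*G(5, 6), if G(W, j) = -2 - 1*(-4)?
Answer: -25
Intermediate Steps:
G(W, j) = 2 (G(W, j) = -2 + 4 = 2)
-13 - 6*G(5, 6) = -13 - 6*2 = -13 - 12 = -25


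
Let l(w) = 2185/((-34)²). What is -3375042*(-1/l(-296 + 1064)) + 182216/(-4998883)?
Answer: 19503384332125456/10922559355 ≈ 1.7856e+6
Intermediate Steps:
l(w) = 2185/1156
-3375042*(-1/l(-296 + 1064)) + 182216/(-4998883) = -3375042/((-1*2185/1156)) + 182216/(-4998883) = -3375042/(-2185/1156) + 182216*(-1/4998883) = -3375042*(-1156/2185) - 182216/4998883 = 3901548552/2185 - 182216/4998883 = 19503384332125456/10922559355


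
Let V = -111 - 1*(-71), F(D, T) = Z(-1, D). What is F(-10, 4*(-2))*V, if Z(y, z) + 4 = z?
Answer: 560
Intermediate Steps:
Z(y, z) = -4 + z
F(D, T) = -4 + D
V = -40 (V = -111 + 71 = -40)
F(-10, 4*(-2))*V = (-4 - 10)*(-40) = -14*(-40) = 560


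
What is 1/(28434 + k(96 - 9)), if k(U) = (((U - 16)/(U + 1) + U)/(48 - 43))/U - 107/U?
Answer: 1320/37531523 ≈ 3.5170e-5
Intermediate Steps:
k(U) = -107/U + (U/5 + (-16 + U)/(5*(1 + U)))/U (k(U) = (((-16 + U)/(1 + U) + U)/5)/U - 107/U = (((-16 + U)/(1 + U) + U)*(1/5))/U - 107/U = ((U + (-16 + U)/(1 + U))*(1/5))/U - 107/U = (U/5 + (-16 + U)/(5*(1 + U)))/U - 107/U = -107/U + (U/5 + (-16 + U)/(5*(1 + U)))/U)
1/(28434 + k(96 - 9)) = 1/(28434 + (-551 + (96 - 9)**2 - 533*(96 - 9))/(5*(96 - 9)*(1 + (96 - 9)))) = 1/(28434 + (1/5)*(-551 + 87**2 - 533*87)/(87*(1 + 87))) = 1/(28434 + (1/5)*(1/87)*(-551 + 7569 - 46371)/88) = 1/(28434 + (1/5)*(1/87)*(1/88)*(-39353)) = 1/(28434 - 1357/1320) = 1/(37531523/1320) = 1320/37531523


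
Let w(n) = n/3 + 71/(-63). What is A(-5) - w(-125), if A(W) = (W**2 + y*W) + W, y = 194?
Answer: -57154/63 ≈ -907.21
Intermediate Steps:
w(n) = -71/63 + n/3 (w(n) = n*(1/3) + 71*(-1/63) = n/3 - 71/63 = -71/63 + n/3)
A(W) = W**2 + 195*W (A(W) = (W**2 + 194*W) + W = W**2 + 195*W)
A(-5) - w(-125) = -5*(195 - 5) - (-71/63 + (1/3)*(-125)) = -5*190 - (-71/63 - 125/3) = -950 - 1*(-2696/63) = -950 + 2696/63 = -57154/63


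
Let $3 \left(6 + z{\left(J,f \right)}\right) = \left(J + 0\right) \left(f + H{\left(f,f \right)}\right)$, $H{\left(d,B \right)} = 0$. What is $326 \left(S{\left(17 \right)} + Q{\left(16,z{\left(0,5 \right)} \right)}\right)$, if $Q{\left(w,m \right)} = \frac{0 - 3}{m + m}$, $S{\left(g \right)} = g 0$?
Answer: $\frac{163}{2} \approx 81.5$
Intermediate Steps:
$S{\left(g \right)} = 0$
$z{\left(J,f \right)} = -6 + \frac{J f}{3}$ ($z{\left(J,f \right)} = -6 + \frac{\left(J + 0\right) \left(f + 0\right)}{3} = -6 + \frac{J f}{3}$)
$Q{\left(w,m \right)} = - \frac{3}{2 m}$
$326 \left(S{\left(17 \right)} + Q{\left(16,z{\left(0,5 \right)} \right)}\right) = 326 \left(0 - \frac{3}{2 \left(-6 + \frac{1}{3} \cdot 0 \cdot 5\right)}\right) = 326 \left(0 - \frac{3}{2 \left(-6 + 0\right)}\right) = 326 \left(0 - \frac{3}{2 \left(-6\right)}\right) = 326 \left(0 - - \frac{1}{4}\right) = 326 \left(0 + \frac{1}{4}\right) = 326 \cdot \frac{1}{4} = \frac{163}{2}$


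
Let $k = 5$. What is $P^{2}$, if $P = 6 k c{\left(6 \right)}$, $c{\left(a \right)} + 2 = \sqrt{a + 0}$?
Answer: $9000 - 3600 \sqrt{6} \approx 181.84$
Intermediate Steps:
$c{\left(a \right)} = -2 + \sqrt{a}$ ($c{\left(a \right)} = -2 + \sqrt{a + 0} = -2 + \sqrt{a}$)
$P = -60 + 30 \sqrt{6}$ ($P = 6 \cdot 5 \left(-2 + \sqrt{6}\right) = 30 \left(-2 + \sqrt{6}\right) = -60 + 30 \sqrt{6} \approx 13.485$)
$P^{2} = \left(-60 + 30 \sqrt{6}\right)^{2}$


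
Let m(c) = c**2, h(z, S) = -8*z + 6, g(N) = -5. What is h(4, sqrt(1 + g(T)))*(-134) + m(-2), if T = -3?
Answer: 3488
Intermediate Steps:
h(z, S) = 6 - 8*z
h(4, sqrt(1 + g(T)))*(-134) + m(-2) = (6 - 8*4)*(-134) + (-2)**2 = (6 - 32)*(-134) + 4 = -26*(-134) + 4 = 3484 + 4 = 3488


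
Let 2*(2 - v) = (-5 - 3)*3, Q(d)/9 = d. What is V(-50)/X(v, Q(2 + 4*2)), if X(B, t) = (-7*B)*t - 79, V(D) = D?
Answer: 50/8899 ≈ 0.0056186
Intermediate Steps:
Q(d) = 9*d
v = 14 (v = 2 - (-5 - 3)*3/2 = 2 - (-4)*3 = 2 - ½*(-24) = 2 + 12 = 14)
X(B, t) = -79 - 7*B*t (X(B, t) = -7*B*t - 79 = -79 - 7*B*t)
V(-50)/X(v, Q(2 + 4*2)) = -50/(-79 - 7*14*9*(2 + 4*2)) = -50/(-79 - 7*14*9*(2 + 8)) = -50/(-79 - 7*14*9*10) = -50/(-79 - 7*14*90) = -50/(-79 - 8820) = -50/(-8899) = -50*(-1/8899) = 50/8899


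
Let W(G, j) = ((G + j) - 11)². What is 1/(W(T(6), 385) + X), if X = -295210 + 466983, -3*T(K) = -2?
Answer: 9/2809333 ≈ 3.2036e-6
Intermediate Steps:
T(K) = ⅔ (T(K) = -⅓*(-2) = ⅔)
X = 171773
W(G, j) = (-11 + G + j)²
1/(W(T(6), 385) + X) = 1/((-11 + ⅔ + 385)² + 171773) = 1/((1124/3)² + 171773) = 1/(1263376/9 + 171773) = 1/(2809333/9) = 9/2809333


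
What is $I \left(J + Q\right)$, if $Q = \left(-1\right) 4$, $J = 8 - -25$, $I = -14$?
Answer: $-406$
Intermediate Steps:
$J = 33$ ($J = 8 + 25 = 33$)
$Q = -4$
$I \left(J + Q\right) = - 14 \left(33 - 4\right) = \left(-14\right) 29 = -406$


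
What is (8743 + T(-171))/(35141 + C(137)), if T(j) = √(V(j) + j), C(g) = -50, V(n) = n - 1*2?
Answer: 1249/5013 + 2*I*√86/35091 ≈ 0.24915 + 0.00052855*I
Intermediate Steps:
V(n) = -2 + n (V(n) = n - 2 = -2 + n)
T(j) = √(-2 + 2*j) (T(j) = √((-2 + j) + j) = √(-2 + 2*j))
(8743 + T(-171))/(35141 + C(137)) = (8743 + √(-2 + 2*(-171)))/(35141 - 50) = (8743 + √(-2 - 342))/35091 = (8743 + √(-344))*(1/35091) = (8743 + 2*I*√86)*(1/35091) = 1249/5013 + 2*I*√86/35091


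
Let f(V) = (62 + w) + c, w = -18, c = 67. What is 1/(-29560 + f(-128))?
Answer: -1/29449 ≈ -3.3957e-5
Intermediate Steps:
f(V) = 111 (f(V) = (62 - 18) + 67 = 44 + 67 = 111)
1/(-29560 + f(-128)) = 1/(-29560 + 111) = 1/(-29449) = -1/29449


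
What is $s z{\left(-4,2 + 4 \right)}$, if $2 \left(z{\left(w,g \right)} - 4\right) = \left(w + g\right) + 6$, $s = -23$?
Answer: $-184$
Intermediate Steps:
$z{\left(w,g \right)} = 7 + \frac{g}{2} + \frac{w}{2}$ ($z{\left(w,g \right)} = 4 + \frac{\left(w + g\right) + 6}{2} = 4 + \frac{\left(g + w\right) + 6}{2} = 4 + \frac{6 + g + w}{2} = 4 + \left(3 + \frac{g}{2} + \frac{w}{2}\right) = 7 + \frac{g}{2} + \frac{w}{2}$)
$s z{\left(-4,2 + 4 \right)} = - 23 \left(7 + \frac{2 + 4}{2} + \frac{1}{2} \left(-4\right)\right) = - 23 \left(7 + \frac{1}{2} \cdot 6 - 2\right) = - 23 \left(7 + 3 - 2\right) = \left(-23\right) 8 = -184$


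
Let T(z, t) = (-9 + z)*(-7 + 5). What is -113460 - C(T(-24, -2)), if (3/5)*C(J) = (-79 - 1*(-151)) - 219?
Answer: -113215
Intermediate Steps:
T(z, t) = 18 - 2*z (T(z, t) = (-9 + z)*(-2) = 18 - 2*z)
C(J) = -245 (C(J) = 5*((-79 - 1*(-151)) - 219)/3 = 5*((-79 + 151) - 219)/3 = 5*(72 - 219)/3 = (5/3)*(-147) = -245)
-113460 - C(T(-24, -2)) = -113460 - 1*(-245) = -113460 + 245 = -113215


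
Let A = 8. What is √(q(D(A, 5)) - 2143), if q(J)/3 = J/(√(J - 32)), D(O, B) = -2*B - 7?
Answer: √(-105007 + 357*I)/7 ≈ 0.078692 + 46.293*I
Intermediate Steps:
D(O, B) = -7 - 2*B
q(J) = 3*J/√(-32 + J) (q(J) = 3*(J/(√(J - 32))) = 3*(J/(√(-32 + J))) = 3*(J/√(-32 + J)) = 3*J/√(-32 + J))
√(q(D(A, 5)) - 2143) = √(3*(-7 - 2*5)/√(-32 + (-7 - 2*5)) - 2143) = √(3*(-7 - 10)/√(-32 + (-7 - 10)) - 2143) = √(3*(-17)/√(-32 - 17) - 2143) = √(3*(-17)/√(-49) - 2143) = √(3*(-17)*(-I/7) - 2143) = √(51*I/7 - 2143) = √(-2143 + 51*I/7)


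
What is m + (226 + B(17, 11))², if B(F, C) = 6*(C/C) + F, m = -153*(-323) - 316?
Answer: 111104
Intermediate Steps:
m = 49103 (m = 49419 - 316 = 49103)
B(F, C) = 6 + F (B(F, C) = 6*1 + F = 6 + F)
m + (226 + B(17, 11))² = 49103 + (226 + (6 + 17))² = 49103 + (226 + 23)² = 49103 + 249² = 49103 + 62001 = 111104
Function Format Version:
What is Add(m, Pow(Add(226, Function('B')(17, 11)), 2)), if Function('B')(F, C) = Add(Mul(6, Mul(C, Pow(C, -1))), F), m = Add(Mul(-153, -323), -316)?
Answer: 111104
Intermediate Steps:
m = 49103 (m = Add(49419, -316) = 49103)
Function('B')(F, C) = Add(6, F) (Function('B')(F, C) = Add(Mul(6, 1), F) = Add(6, F))
Add(m, Pow(Add(226, Function('B')(17, 11)), 2)) = Add(49103, Pow(Add(226, Add(6, 17)), 2)) = Add(49103, Pow(Add(226, 23), 2)) = Add(49103, Pow(249, 2)) = Add(49103, 62001) = 111104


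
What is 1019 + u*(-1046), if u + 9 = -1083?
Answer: 1143251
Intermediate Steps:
u = -1092 (u = -9 - 1083 = -1092)
1019 + u*(-1046) = 1019 - 1092*(-1046) = 1019 + 1142232 = 1143251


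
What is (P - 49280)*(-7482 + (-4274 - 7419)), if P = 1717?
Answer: 912020525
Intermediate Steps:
(P - 49280)*(-7482 + (-4274 - 7419)) = (1717 - 49280)*(-7482 + (-4274 - 7419)) = -47563*(-7482 - 11693) = -47563*(-19175) = 912020525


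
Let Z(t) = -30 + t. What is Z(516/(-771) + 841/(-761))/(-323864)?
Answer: 6214339/63340349528 ≈ 9.8110e-5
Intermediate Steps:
Z(516/(-771) + 841/(-761))/(-323864) = (-30 + (516/(-771) + 841/(-761)))/(-323864) = (-30 + (516*(-1/771) + 841*(-1/761)))*(-1/323864) = (-30 + (-172/257 - 841/761))*(-1/323864) = (-30 - 347029/195577)*(-1/323864) = -6214339/195577*(-1/323864) = 6214339/63340349528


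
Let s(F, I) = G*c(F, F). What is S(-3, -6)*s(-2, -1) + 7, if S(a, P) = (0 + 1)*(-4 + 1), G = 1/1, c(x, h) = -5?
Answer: 22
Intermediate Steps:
G = 1
s(F, I) = -5 (s(F, I) = 1*(-5) = -5)
S(a, P) = -3 (S(a, P) = 1*(-3) = -3)
S(-3, -6)*s(-2, -1) + 7 = -3*(-5) + 7 = 15 + 7 = 22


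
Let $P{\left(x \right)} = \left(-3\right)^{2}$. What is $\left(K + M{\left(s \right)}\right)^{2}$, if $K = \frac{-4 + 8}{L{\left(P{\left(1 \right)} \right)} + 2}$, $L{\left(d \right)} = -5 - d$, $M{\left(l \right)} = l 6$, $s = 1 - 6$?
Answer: $\frac{8281}{9} \approx 920.11$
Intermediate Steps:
$s = -5$ ($s = 1 - 6 = -5$)
$M{\left(l \right)} = 6 l$
$P{\left(x \right)} = 9$
$K = - \frac{1}{3}$ ($K = \frac{-4 + 8}{\left(-5 - 9\right) + 2} = \frac{4}{\left(-5 - 9\right) + 2} = \frac{4}{-14 + 2} = \frac{4}{-12} = 4 \left(- \frac{1}{12}\right) = - \frac{1}{3} \approx -0.33333$)
$\left(K + M{\left(s \right)}\right)^{2} = \left(- \frac{1}{3} + 6 \left(-5\right)\right)^{2} = \left(- \frac{1}{3} - 30\right)^{2} = \left(- \frac{91}{3}\right)^{2} = \frac{8281}{9}$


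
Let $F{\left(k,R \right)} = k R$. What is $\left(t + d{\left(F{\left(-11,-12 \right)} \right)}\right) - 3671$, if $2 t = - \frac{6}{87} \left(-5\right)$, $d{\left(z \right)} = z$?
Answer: $- \frac{102626}{29} \approx -3538.8$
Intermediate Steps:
$F{\left(k,R \right)} = R k$
$t = \frac{5}{29}$ ($t = \frac{- \frac{6}{87} \left(-5\right)}{2} = \frac{\left(-6\right) \frac{1}{87} \left(-5\right)}{2} = \frac{\left(- \frac{2}{29}\right) \left(-5\right)}{2} = \frac{1}{2} \cdot \frac{10}{29} = \frac{5}{29} \approx 0.17241$)
$\left(t + d{\left(F{\left(-11,-12 \right)} \right)}\right) - 3671 = \left(\frac{5}{29} - -132\right) - 3671 = \left(\frac{5}{29} + 132\right) - 3671 = \frac{3833}{29} - 3671 = - \frac{102626}{29}$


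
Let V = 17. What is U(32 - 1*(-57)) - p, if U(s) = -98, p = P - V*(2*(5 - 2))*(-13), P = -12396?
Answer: 10972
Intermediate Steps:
p = -11070 (p = -12396 - 17*(2*(5 - 2))*(-13) = -12396 - 17*(2*3)*(-13) = -12396 - 17*6*(-13) = -12396 - 102*(-13) = -12396 - 1*(-1326) = -12396 + 1326 = -11070)
U(32 - 1*(-57)) - p = -98 - 1*(-11070) = -98 + 11070 = 10972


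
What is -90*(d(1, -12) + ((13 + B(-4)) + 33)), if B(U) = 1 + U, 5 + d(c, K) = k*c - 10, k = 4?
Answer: -2880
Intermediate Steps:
d(c, K) = -15 + 4*c (d(c, K) = -5 + (4*c - 10) = -5 + (-10 + 4*c) = -15 + 4*c)
-90*(d(1, -12) + ((13 + B(-4)) + 33)) = -90*((-15 + 4*1) + ((13 + (1 - 4)) + 33)) = -90*((-15 + 4) + ((13 - 3) + 33)) = -90*(-11 + (10 + 33)) = -90*(-11 + 43) = -90*32 = -2880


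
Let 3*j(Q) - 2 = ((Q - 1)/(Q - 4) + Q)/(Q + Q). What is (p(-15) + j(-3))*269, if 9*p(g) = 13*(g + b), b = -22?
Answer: -198253/14 ≈ -14161.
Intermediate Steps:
j(Q) = ⅔ + (Q + (-1 + Q)/(-4 + Q))/(6*Q) (j(Q) = ⅔ + (((Q - 1)/(Q - 4) + Q)/(Q + Q))/3 = ⅔ + (((-1 + Q)/(-4 + Q) + Q)/((2*Q)))/3 = ⅔ + (((-1 + Q)/(-4 + Q) + Q)*(1/(2*Q)))/3 = ⅔ + ((Q + (-1 + Q)/(-4 + Q))*(1/(2*Q)))/3 = ⅔ + ((Q + (-1 + Q)/(-4 + Q))/(2*Q))/3 = ⅔ + (Q + (-1 + Q)/(-4 + Q))/(6*Q))
p(g) = -286/9 + 13*g/9 (p(g) = (13*(g - 22))/9 = (13*(-22 + g))/9 = (-286 + 13*g)/9 = -286/9 + 13*g/9)
(p(-15) + j(-3))*269 = ((-286/9 + (13/9)*(-15)) + (⅙)*(-1 - 19*(-3) + 5*(-3)²)/(-3*(-4 - 3)))*269 = ((-286/9 - 65/3) + (⅙)*(-⅓)*(-1 + 57 + 5*9)/(-7))*269 = (-481/9 + (⅙)*(-⅓)*(-⅐)*(-1 + 57 + 45))*269 = (-481/9 + (⅙)*(-⅓)*(-⅐)*101)*269 = (-481/9 + 101/126)*269 = -737/14*269 = -198253/14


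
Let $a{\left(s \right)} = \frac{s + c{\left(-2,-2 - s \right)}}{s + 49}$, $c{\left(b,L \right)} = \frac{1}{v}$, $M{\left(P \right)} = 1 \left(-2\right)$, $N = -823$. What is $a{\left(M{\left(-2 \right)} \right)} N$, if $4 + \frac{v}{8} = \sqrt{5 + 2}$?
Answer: $\frac{30451}{846} + \frac{823 \sqrt{7}}{3384} \approx 36.638$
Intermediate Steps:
$M{\left(P \right)} = -2$
$v = -32 + 8 \sqrt{7}$ ($v = -32 + 8 \sqrt{5 + 2} = -32 + 8 \sqrt{7} \approx -10.834$)
$c{\left(b,L \right)} = \frac{1}{-32 + 8 \sqrt{7}}$
$a{\left(s \right)} = \frac{- \frac{1}{18} + s - \frac{\sqrt{7}}{72}}{49 + s}$ ($a{\left(s \right)} = \frac{s - \left(\frac{1}{18} + \frac{\sqrt{7}}{72}\right)}{s + 49} = \frac{- \frac{1}{18} + s - \frac{\sqrt{7}}{72}}{49 + s}$)
$a{\left(M{\left(-2 \right)} \right)} N = \frac{- \frac{1}{8} - 2 \left(4 - \sqrt{7}\right)}{\left(4 - \sqrt{7}\right) \left(49 - 2\right)} \left(-823\right) = \frac{- \frac{1}{8} - \left(8 - 2 \sqrt{7}\right)}{\left(4 - \sqrt{7}\right) 47} \left(-823\right) = \frac{1}{4 - \sqrt{7}} \cdot \frac{1}{47} \left(- \frac{65}{8} + 2 \sqrt{7}\right) \left(-823\right) = \frac{- \frac{65}{8} + 2 \sqrt{7}}{47 \left(4 - \sqrt{7}\right)} \left(-823\right) = - \frac{823 \left(- \frac{65}{8} + 2 \sqrt{7}\right)}{47 \left(4 - \sqrt{7}\right)}$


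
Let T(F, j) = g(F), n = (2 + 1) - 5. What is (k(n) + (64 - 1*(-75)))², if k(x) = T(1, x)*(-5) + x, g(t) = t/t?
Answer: 17424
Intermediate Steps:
n = -2 (n = 3 - 5 = -2)
g(t) = 1
T(F, j) = 1
k(x) = -5 + x (k(x) = 1*(-5) + x = -5 + x)
(k(n) + (64 - 1*(-75)))² = ((-5 - 2) + (64 - 1*(-75)))² = (-7 + (64 + 75))² = (-7 + 139)² = 132² = 17424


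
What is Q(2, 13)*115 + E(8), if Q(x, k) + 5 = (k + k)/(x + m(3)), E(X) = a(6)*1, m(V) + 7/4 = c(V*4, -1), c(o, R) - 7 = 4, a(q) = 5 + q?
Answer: -2684/9 ≈ -298.22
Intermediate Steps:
c(o, R) = 11 (c(o, R) = 7 + 4 = 11)
m(V) = 37/4 (m(V) = -7/4 + 11 = 37/4)
E(X) = 11 (E(X) = (5 + 6)*1 = 11*1 = 11)
Q(x, k) = -5 + 2*k/(37/4 + x) (Q(x, k) = -5 + (k + k)/(x + 37/4) = -5 + (2*k)/(37/4 + x) = -5 + 2*k/(37/4 + x))
Q(2, 13)*115 + E(8) = ((-185 - 20*2 + 8*13)/(37 + 4*2))*115 + 11 = ((-185 - 40 + 104)/(37 + 8))*115 + 11 = (-121/45)*115 + 11 = ((1/45)*(-121))*115 + 11 = -121/45*115 + 11 = -2783/9 + 11 = -2684/9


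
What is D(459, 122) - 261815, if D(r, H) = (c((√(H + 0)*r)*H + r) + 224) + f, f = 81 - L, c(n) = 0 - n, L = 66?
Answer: -262035 - 55998*√122 ≈ -8.8055e+5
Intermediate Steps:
c(n) = -n
f = 15 (f = 81 - 1*66 = 81 - 66 = 15)
D(r, H) = 239 - r - r*H^(3/2) (D(r, H) = (-((√(H + 0)*r)*H + r) + 224) + 15 = (-((√H*r)*H + r) + 224) + 15 = (-((r*√H)*H + r) + 224) + 15 = (-(r*H^(3/2) + r) + 224) + 15 = (-(r + r*H^(3/2)) + 224) + 15 = ((-r - r*H^(3/2)) + 224) + 15 = (224 - r - r*H^(3/2)) + 15 = 239 - r - r*H^(3/2))
D(459, 122) - 261815 = (239 - 1*459*(1 + 122^(3/2))) - 261815 = (239 - 1*459*(1 + 122*√122)) - 261815 = (239 + (-459 - 55998*√122)) - 261815 = (-220 - 55998*√122) - 261815 = -262035 - 55998*√122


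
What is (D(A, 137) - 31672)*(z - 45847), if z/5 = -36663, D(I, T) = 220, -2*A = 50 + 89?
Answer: 7207603224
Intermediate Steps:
A = -139/2 (A = -(50 + 89)/2 = -1/2*139 = -139/2 ≈ -69.500)
z = -183315 (z = 5*(-36663) = -183315)
(D(A, 137) - 31672)*(z - 45847) = (220 - 31672)*(-183315 - 45847) = -31452*(-229162) = 7207603224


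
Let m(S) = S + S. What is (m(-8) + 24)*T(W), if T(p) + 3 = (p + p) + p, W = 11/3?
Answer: 64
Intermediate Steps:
W = 11/3 (W = 11*(⅓) = 11/3 ≈ 3.6667)
m(S) = 2*S
T(p) = -3 + 3*p (T(p) = -3 + ((p + p) + p) = -3 + (2*p + p) = -3 + 3*p)
(m(-8) + 24)*T(W) = (2*(-8) + 24)*(-3 + 3*(11/3)) = (-16 + 24)*(-3 + 11) = 8*8 = 64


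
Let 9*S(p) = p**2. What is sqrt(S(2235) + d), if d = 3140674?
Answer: sqrt(3695699) ≈ 1922.4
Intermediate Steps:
S(p) = p**2/9
sqrt(S(2235) + d) = sqrt((1/9)*2235**2 + 3140674) = sqrt((1/9)*4995225 + 3140674) = sqrt(555025 + 3140674) = sqrt(3695699)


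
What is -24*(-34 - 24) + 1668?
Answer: 3060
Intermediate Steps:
-24*(-34 - 24) + 1668 = -24*(-58) + 1668 = 1392 + 1668 = 3060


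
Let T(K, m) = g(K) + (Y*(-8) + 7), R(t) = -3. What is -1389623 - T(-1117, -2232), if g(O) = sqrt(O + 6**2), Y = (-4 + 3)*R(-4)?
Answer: -1389606 - I*sqrt(1081) ≈ -1.3896e+6 - 32.879*I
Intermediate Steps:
Y = 3 (Y = (-4 + 3)*(-3) = -1*(-3) = 3)
g(O) = sqrt(36 + O) (g(O) = sqrt(O + 36) = sqrt(36 + O))
T(K, m) = -17 + sqrt(36 + K) (T(K, m) = sqrt(36 + K) + (3*(-8) + 7) = sqrt(36 + K) + (-24 + 7) = sqrt(36 + K) - 17 = -17 + sqrt(36 + K))
-1389623 - T(-1117, -2232) = -1389623 - (-17 + sqrt(36 - 1117)) = -1389623 - (-17 + sqrt(-1081)) = -1389623 - (-17 + I*sqrt(1081)) = -1389623 + (17 - I*sqrt(1081)) = -1389606 - I*sqrt(1081)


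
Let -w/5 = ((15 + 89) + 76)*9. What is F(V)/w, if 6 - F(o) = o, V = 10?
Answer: 1/2025 ≈ 0.00049383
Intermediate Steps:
F(o) = 6 - o
w = -8100 (w = -5*((15 + 89) + 76)*9 = -5*(104 + 76)*9 = -900*9 = -5*1620 = -8100)
F(V)/w = (6 - 1*10)/(-8100) = (6 - 10)*(-1/8100) = -4*(-1/8100) = 1/2025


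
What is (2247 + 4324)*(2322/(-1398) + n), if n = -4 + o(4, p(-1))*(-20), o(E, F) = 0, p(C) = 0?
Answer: -8667149/233 ≈ -37198.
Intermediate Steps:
n = -4 (n = -4 + 0*(-20) = -4 + 0 = -4)
(2247 + 4324)*(2322/(-1398) + n) = (2247 + 4324)*(2322/(-1398) - 4) = 6571*(2322*(-1/1398) - 4) = 6571*(-387/233 - 4) = 6571*(-1319/233) = -8667149/233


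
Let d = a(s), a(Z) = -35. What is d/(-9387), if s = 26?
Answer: 5/1341 ≈ 0.0037286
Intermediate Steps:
d = -35
d/(-9387) = -35/(-9387) = -35*(-1/9387) = 5/1341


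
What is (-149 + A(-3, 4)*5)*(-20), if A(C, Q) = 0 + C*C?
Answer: 2080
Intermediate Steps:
A(C, Q) = C**2 (A(C, Q) = 0 + C**2 = C**2)
(-149 + A(-3, 4)*5)*(-20) = (-149 + (-3)**2*5)*(-20) = (-149 + 9*5)*(-20) = (-149 + 45)*(-20) = -104*(-20) = 2080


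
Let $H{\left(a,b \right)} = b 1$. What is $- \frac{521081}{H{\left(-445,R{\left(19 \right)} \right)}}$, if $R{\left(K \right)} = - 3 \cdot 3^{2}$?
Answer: $\frac{521081}{27} \approx 19299.0$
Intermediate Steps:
$R{\left(K \right)} = -27$ ($R{\left(K \right)} = \left(-3\right) 9 = -27$)
$H{\left(a,b \right)} = b$
$- \frac{521081}{H{\left(-445,R{\left(19 \right)} \right)}} = - \frac{521081}{-27} = \left(-521081\right) \left(- \frac{1}{27}\right) = \frac{521081}{27}$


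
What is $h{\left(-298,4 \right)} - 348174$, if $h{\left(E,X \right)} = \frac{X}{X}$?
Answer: $-348173$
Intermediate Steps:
$h{\left(E,X \right)} = 1$
$h{\left(-298,4 \right)} - 348174 = 1 - 348174 = -348173$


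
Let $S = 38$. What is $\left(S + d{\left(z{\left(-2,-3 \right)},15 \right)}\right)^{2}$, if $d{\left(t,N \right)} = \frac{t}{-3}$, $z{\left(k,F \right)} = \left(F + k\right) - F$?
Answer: $\frac{13456}{9} \approx 1495.1$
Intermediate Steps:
$z{\left(k,F \right)} = k$
$d{\left(t,N \right)} = - \frac{t}{3}$ ($d{\left(t,N \right)} = t \left(- \frac{1}{3}\right) = - \frac{t}{3}$)
$\left(S + d{\left(z{\left(-2,-3 \right)},15 \right)}\right)^{2} = \left(38 - - \frac{2}{3}\right)^{2} = \left(38 + \frac{2}{3}\right)^{2} = \left(\frac{116}{3}\right)^{2} = \frac{13456}{9}$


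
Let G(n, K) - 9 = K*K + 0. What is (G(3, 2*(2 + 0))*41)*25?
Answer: 25625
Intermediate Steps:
G(n, K) = 9 + K**2 (G(n, K) = 9 + (K*K + 0) = 9 + (K**2 + 0) = 9 + K**2)
(G(3, 2*(2 + 0))*41)*25 = ((9 + (2*(2 + 0))**2)*41)*25 = ((9 + (2*2)**2)*41)*25 = ((9 + 4**2)*41)*25 = ((9 + 16)*41)*25 = (25*41)*25 = 1025*25 = 25625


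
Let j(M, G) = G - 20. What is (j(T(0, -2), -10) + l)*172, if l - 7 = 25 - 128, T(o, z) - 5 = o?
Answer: -21672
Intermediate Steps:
T(o, z) = 5 + o
l = -96 (l = 7 + (25 - 128) = 7 - 103 = -96)
j(M, G) = -20 + G
(j(T(0, -2), -10) + l)*172 = ((-20 - 10) - 96)*172 = (-30 - 96)*172 = -126*172 = -21672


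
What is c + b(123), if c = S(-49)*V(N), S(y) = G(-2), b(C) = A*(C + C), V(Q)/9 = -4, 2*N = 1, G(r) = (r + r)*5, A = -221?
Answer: -53646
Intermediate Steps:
G(r) = 10*r (G(r) = (2*r)*5 = 10*r)
N = ½ (N = (½)*1 = ½ ≈ 0.50000)
V(Q) = -36 (V(Q) = 9*(-4) = -36)
b(C) = -442*C (b(C) = -221*(C + C) = -442*C)
S(y) = -20 (S(y) = 10*(-2) = -20)
c = 720 (c = -20*(-36) = 720)
c + b(123) = 720 - 442*123 = 720 - 54366 = -53646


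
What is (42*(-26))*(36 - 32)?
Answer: -4368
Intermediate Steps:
(42*(-26))*(36 - 32) = -1092*4 = -4368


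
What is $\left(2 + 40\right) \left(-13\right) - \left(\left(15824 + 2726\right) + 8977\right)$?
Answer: $-28073$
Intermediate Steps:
$\left(2 + 40\right) \left(-13\right) - \left(\left(15824 + 2726\right) + 8977\right) = 42 \left(-13\right) - \left(18550 + 8977\right) = -546 - 27527 = -28073$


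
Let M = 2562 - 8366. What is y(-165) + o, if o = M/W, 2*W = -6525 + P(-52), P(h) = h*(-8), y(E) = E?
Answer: -996377/6109 ≈ -163.10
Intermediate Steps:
P(h) = -8*h
M = -5804
W = -6109/2 (W = (-6525 - 8*(-52))/2 = (-6525 + 416)/2 = (1/2)*(-6109) = -6109/2 ≈ -3054.5)
o = 11608/6109 (o = -5804/(-6109/2) = -5804*(-2/6109) = 11608/6109 ≈ 1.9001)
y(-165) + o = -165 + 11608/6109 = -996377/6109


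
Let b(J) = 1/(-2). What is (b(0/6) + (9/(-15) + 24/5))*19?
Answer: 703/10 ≈ 70.300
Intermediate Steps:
b(J) = -½
(b(0/6) + (9/(-15) + 24/5))*19 = (-½ + (9/(-15) + 24/5))*19 = (-½ + (9*(-1/15) + 24*(⅕)))*19 = (-½ + (-⅗ + 24/5))*19 = (-½ + 21/5)*19 = (37/10)*19 = 703/10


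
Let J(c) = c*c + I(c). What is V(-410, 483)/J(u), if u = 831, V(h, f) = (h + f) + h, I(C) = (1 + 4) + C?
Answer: -337/691397 ≈ -0.00048742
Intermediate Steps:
I(C) = 5 + C
V(h, f) = f + 2*h (V(h, f) = (f + h) + h = f + 2*h)
J(c) = 5 + c + c² (J(c) = c*c + (5 + c) = c² + (5 + c) = 5 + c + c²)
V(-410, 483)/J(u) = (483 + 2*(-410))/(5 + 831 + 831²) = (483 - 820)/(5 + 831 + 690561) = -337/691397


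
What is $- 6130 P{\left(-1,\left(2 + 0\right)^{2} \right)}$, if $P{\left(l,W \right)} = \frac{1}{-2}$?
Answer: $3065$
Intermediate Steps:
$P{\left(l,W \right)} = - \frac{1}{2}$
$- 6130 P{\left(-1,\left(2 + 0\right)^{2} \right)} = \left(-6130\right) \left(- \frac{1}{2}\right) = 3065$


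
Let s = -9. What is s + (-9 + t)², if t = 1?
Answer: 55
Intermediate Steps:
s + (-9 + t)² = -9 + (-9 + 1)² = -9 + (-8)² = -9 + 64 = 55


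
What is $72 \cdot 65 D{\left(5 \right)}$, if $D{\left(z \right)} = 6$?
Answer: $28080$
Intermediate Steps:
$72 \cdot 65 D{\left(5 \right)} = 72 \cdot 65 \cdot 6 = 4680 \cdot 6 = 28080$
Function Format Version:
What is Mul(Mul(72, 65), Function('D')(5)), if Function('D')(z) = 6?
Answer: 28080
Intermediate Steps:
Mul(Mul(72, 65), Function('D')(5)) = Mul(Mul(72, 65), 6) = Mul(4680, 6) = 28080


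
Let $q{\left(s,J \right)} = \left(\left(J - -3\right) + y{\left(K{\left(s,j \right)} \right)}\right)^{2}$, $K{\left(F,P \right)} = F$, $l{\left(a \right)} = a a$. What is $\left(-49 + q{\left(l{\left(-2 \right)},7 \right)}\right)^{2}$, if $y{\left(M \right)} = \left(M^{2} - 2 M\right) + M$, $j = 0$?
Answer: $189225$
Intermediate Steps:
$l{\left(a \right)} = a^{2}$
$y{\left(M \right)} = M^{2} - M$
$q{\left(s,J \right)} = \left(3 + J + s \left(-1 + s\right)\right)^{2}$ ($q{\left(s,J \right)} = \left(\left(J - -3\right) + s \left(-1 + s\right)\right)^{2} = \left(\left(J + 3\right) + s \left(-1 + s\right)\right)^{2} = \left(\left(3 + J\right) + s \left(-1 + s\right)\right)^{2} = \left(3 + J + s \left(-1 + s\right)\right)^{2}$)
$\left(-49 + q{\left(l{\left(-2 \right)},7 \right)}\right)^{2} = \left(-49 + \left(3 + 7 + \left(-2\right)^{2} \left(-1 + \left(-2\right)^{2}\right)\right)^{2}\right)^{2} = \left(-49 + \left(3 + 7 + 4 \left(-1 + 4\right)\right)^{2}\right)^{2} = \left(-49 + \left(3 + 7 + 4 \cdot 3\right)^{2}\right)^{2} = \left(-49 + \left(3 + 7 + 12\right)^{2}\right)^{2} = \left(-49 + 22^{2}\right)^{2} = \left(-49 + 484\right)^{2} = 435^{2} = 189225$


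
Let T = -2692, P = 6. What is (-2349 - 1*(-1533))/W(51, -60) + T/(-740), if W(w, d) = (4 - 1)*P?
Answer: -23141/555 ≈ -41.695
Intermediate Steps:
W(w, d) = 18 (W(w, d) = (4 - 1)*6 = 3*6 = 18)
(-2349 - 1*(-1533))/W(51, -60) + T/(-740) = (-2349 - 1*(-1533))/18 - 2692/(-740) = (-2349 + 1533)*(1/18) - 2692*(-1/740) = -816*1/18 + 673/185 = -136/3 + 673/185 = -23141/555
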